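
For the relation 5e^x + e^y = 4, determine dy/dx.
Differentiate both sides with respect to x, treating y as y(x). By the chain rule, any term containing y contributes a factor of y' = dy/dx when we differentiate it.

Move every term to one side and write the relation as F(x, y) = 0. Term by term,
  d/dx[5e^(x)] = 5e^(x)
  d/dx[e^(y)] = y'·e^(y)
  d/dx[-4] = 0

The pieces without y' make up ∂F/∂x and the coefficient of y' is ∂F/∂y:
  ∂F/∂x = 5e^(x),
  ∂F/∂y = e^(y).

Since d/dx[F] = ∂F/∂x + (∂F/∂y)·y' = 0, solve for y':
  (∂F/∂y)·y' = -∂F/∂x
  dy/dx = -(∂F/∂x)/(∂F/∂y) = -(5e^(x))/(e^(y)) = -5e^(x - y)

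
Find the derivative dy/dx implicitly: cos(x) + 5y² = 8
Differentiate both sides with respect to x, treating y as y(x). By the chain rule, any term containing y contributes a factor of y' = dy/dx when we differentiate it.

Move every term to one side and write the relation as F(x, y) = 0. Term by term,
  d/dx[5y^2] = 10y·y'
  d/dx[cos(x)] = -sin(x)
  d/dx[-8] = 0

The pieces without y' make up ∂F/∂x and the coefficient of y' is ∂F/∂y:
  ∂F/∂x = -sin(x),
  ∂F/∂y = 10y.

Since d/dx[F] = ∂F/∂x + (∂F/∂y)·y' = 0, solve for y':
  (∂F/∂y)·y' = -∂F/∂x
  dy/dx = -(∂F/∂x)/(∂F/∂y) = -(-sin(x))/(10y) = sin(x)/(10y)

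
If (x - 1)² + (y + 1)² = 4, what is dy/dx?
Differentiate both sides with respect to x, treating y as y(x). By the chain rule, any term containing y contributes a factor of y' = dy/dx when we differentiate it.

Move every term to one side and write the relation as F(x, y) = 0. Term by term,
  d/dx[(x - 1)^2] = 2x - 2
  d/dx[(y + 1)^2] = 2·y'(y + 1)
  d/dx[-4] = 0

The pieces without y' make up ∂F/∂x and the coefficient of y' is ∂F/∂y:
  ∂F/∂x = 2x - 2,
  ∂F/∂y = 2y + 2.

Since d/dx[F] = ∂F/∂x + (∂F/∂y)·y' = 0, solve for y':
  (∂F/∂y)·y' = -∂F/∂x
  dy/dx = -(∂F/∂x)/(∂F/∂y) = -(2x - 2)/(2y + 2) = (1 - x)/(y + 1)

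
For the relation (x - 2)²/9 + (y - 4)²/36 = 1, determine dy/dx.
Differentiate both sides with respect to x, treating y as y(x). By the chain rule, any term containing y contributes a factor of y' = dy/dx when we differentiate it.

Move every term to one side and write the relation as F(x, y) = 0. Term by term,
  d/dx[(x - 2)^2/9] = 2x/9 - 4/9
  d/dx[(y - 4)^2/36] = y'(y - 4)/18
  d/dx[-1] = 0

The pieces without y' make up ∂F/∂x and the coefficient of y' is ∂F/∂y:
  ∂F/∂x = 2x/9 - 4/9,
  ∂F/∂y = y/18 - 2/9.

Since d/dx[F] = ∂F/∂x + (∂F/∂y)·y' = 0, solve for y':
  (∂F/∂y)·y' = -∂F/∂x
  dy/dx = -(∂F/∂x)/(∂F/∂y) = -(2x/9 - 4/9)/(y/18 - 2/9)
        = -(2(x - 2)/9)/((y - 4)/18) = 4(2 - x)/(y - 4)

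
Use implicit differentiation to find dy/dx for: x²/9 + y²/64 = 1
Apply d/dx to both sides, remembering that y depends on x. Each occurrence of y therefore brings in a y' = dy/dx via the chain rule.

With F(x, y) equal to the left-hand side minus the right, differentiate F term by term:
  d/dx[x^2/9] = 2x/9
  d/dx[y^2/64] = y·y'/32
  d/dx[-1] = 0
Adding these up, d/dx[F] = 0 becomes
  (2x/9) + (y/32)·y' = 0,
so isolating y',
  dy/dx = -(2x/9)/(y/32) = -64x/(9y)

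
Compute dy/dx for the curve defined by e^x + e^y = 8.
Take d/dx of both sides. Since y is implicitly a function of x, the chain rule attaches a y' = dy/dx factor whenever we differentiate through y.

Set F(x, y) = (left side) − (right side), so the curve is F = 0. Differentiating each term of F:
  d/dx[e^(x)] = e^(x)
  d/dx[e^(y)] = y'·e^(y)
  d/dx[-8] = 0

Collecting, the y'-free part is the partial derivative in x and the y' coefficient is the partial derivative in y:
  ∂F/∂x = e^(x)
  ∂F/∂y = e^(y)

so d/dx[F(x, y(x))] = ∂F/∂x + (∂F/∂y)·y' = 0. Rearranging,
  dy/dx = -(∂F/∂x)/(∂F/∂y) = -(e^(x))/(e^(y)) = -e^(x - y)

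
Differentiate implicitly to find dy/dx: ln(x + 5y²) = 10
Apply d/dx to both sides, remembering that y depends on x. Each occurrence of y therefore brings in a y' = dy/dx via the chain rule.

With F(x, y) equal to the left-hand side minus the right, differentiate F term by term:
  d/dx[ln(x + 5y^2)] = (10y·y' + 1)/(x + 5y^2)
  d/dx[-10] = 0
Adding these up, d/dx[F] = 0 becomes
  (1/(x + 5y^2)) + (10y/(x + 5y^2))·y' = 0,
so isolating y',
  dy/dx = -(1/(x + 5y^2))/(10y/(x + 5y^2)) = -1/(10y)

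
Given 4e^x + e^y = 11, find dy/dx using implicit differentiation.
Take d/dx of both sides. Since y is implicitly a function of x, the chain rule attaches a y' = dy/dx factor whenever we differentiate through y.

Set F(x, y) = (left side) − (right side), so the curve is F = 0. Differentiating each term of F:
  d/dx[4e^(x)] = 4e^(x)
  d/dx[e^(y)] = y'·e^(y)
  d/dx[-11] = 0

Collecting, the y'-free part is the partial derivative in x and the y' coefficient is the partial derivative in y:
  ∂F/∂x = 4e^(x)
  ∂F/∂y = e^(y)

so d/dx[F(x, y(x))] = ∂F/∂x + (∂F/∂y)·y' = 0. Rearranging,
  dy/dx = -(∂F/∂x)/(∂F/∂y) = -(4e^(x))/(e^(y)) = -4e^(x - y)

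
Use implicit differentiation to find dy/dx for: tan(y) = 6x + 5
Apply d/dx to both sides, remembering that y depends on x. Each occurrence of y therefore brings in a y' = dy/dx via the chain rule.

With F(x, y) equal to the left-hand side minus the right, differentiate F term by term:
  d/dx[-6x] = -6
  d/dx[tan(y)] = y'(tan(y)^2 + 1)
  d/dx[-5] = 0
Adding these up, d/dx[F] = 0 becomes
  (-6) + (tan(y)^2 + 1)·y' = 0,
so isolating y',
  dy/dx = -(-6)/(tan(y)^2 + 1) = 6cos(y)^2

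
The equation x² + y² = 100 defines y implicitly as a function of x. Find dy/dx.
Apply d/dx to both sides, remembering that y depends on x. Each occurrence of y therefore brings in a y' = dy/dx via the chain rule.

With F(x, y) equal to the left-hand side minus the right, differentiate F term by term:
  d/dx[x^2] = 2x
  d/dx[y^2] = 2y·y'
  d/dx[-100] = 0
Adding these up, d/dx[F] = 0 becomes
  (2x) + (2y)·y' = 0,
so isolating y',
  dy/dx = -(2x)/(2y) = -x/y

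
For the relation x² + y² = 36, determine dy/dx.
Differentiate the relation implicitly: treat y = y(x) and apply the chain rule, so every y-derivative picks up a y' = dy/dx factor.

With everything moved to the left-hand side, differentiate term by term:
  d/dx[x^2] = 2x
  d/dx[y^2] = 2y·y'
  d/dx[-36] = 0

Separating the contributions that come from x directly and those that come through y:
  without y':      2x
  multiplying y':  2y

so (2x) + (2y)·y' = 0, and therefore
  dy/dx = -(2x)/(2y) = -x/y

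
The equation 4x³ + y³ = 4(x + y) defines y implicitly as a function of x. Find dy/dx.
Take d/dx of both sides. Since y is implicitly a function of x, the chain rule attaches a y' = dy/dx factor whenever we differentiate through y.

Set F(x, y) = (left side) − (right side), so the curve is F = 0. Differentiating each term of F:
  d/dx[4x^3] = 12x^2
  d/dx[-4x] = -4
  d/dx[y^3] = 3y^2·y'
  d/dx[-4y] = -4·y'

Collecting, the y'-free part is the partial derivative in x and the y' coefficient is the partial derivative in y:
  ∂F/∂x = 12x^2 - 4
  ∂F/∂y = 3y^2 - 4

so d/dx[F(x, y(x))] = ∂F/∂x + (∂F/∂y)·y' = 0. Rearranging,
  dy/dx = -(∂F/∂x)/(∂F/∂y) = -(12x^2 - 4)/(3y^2 - 4) = 4(1 - 3x^2)/(3y^2 - 4)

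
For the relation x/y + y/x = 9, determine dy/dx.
Take d/dx of both sides. Since y is implicitly a function of x, the chain rule attaches a y' = dy/dx factor whenever we differentiate through y.

Set F(x, y) = (left side) − (right side), so the curve is F = 0. Differentiating each term of F:
  d/dx[x/y] = -x·y'/y^2 + 1/y
  d/dx[y/x] = y'/x - y/x^2
  d/dx[-9] = 0

Collecting, the y'-free part is the partial derivative in x and the y' coefficient is the partial derivative in y:
  ∂F/∂x = 1/y - y/x^2
  ∂F/∂y = -x/y^2 + 1/x

so d/dx[F(x, y(x))] = ∂F/∂x + (∂F/∂y)·y' = 0. Rearranging,
  dy/dx = -(∂F/∂x)/(∂F/∂y) = -(1/y - y/x^2)/(-x/y^2 + 1/x)
        = -((x - y)(x + y)/(x^2y))/(-(x - y)(x + y)/(xy^2)) = y/x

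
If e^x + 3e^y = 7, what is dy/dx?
Take d/dx of both sides. Since y is implicitly a function of x, the chain rule attaches a y' = dy/dx factor whenever we differentiate through y.

Set F(x, y) = (left side) − (right side), so the curve is F = 0. Differentiating each term of F:
  d/dx[e^(x)] = e^(x)
  d/dx[3e^(y)] = 3·y'·e^(y)
  d/dx[-7] = 0

Collecting, the y'-free part is the partial derivative in x and the y' coefficient is the partial derivative in y:
  ∂F/∂x = e^(x)
  ∂F/∂y = 3e^(y)

so d/dx[F(x, y(x))] = ∂F/∂x + (∂F/∂y)·y' = 0. Rearranging,
  dy/dx = -(∂F/∂x)/(∂F/∂y) = -(e^(x))/(3e^(y)) = -e^(x - y)/3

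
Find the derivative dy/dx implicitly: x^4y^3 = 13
Differentiate the relation implicitly: treat y = y(x) and apply the chain rule, so every y-derivative picks up a y' = dy/dx factor.

With everything moved to the left-hand side, differentiate term by term:
  d/dx[x^4y^3] = 3x^4y^2·y' + 4x^3y^3
  d/dx[-13] = 0

Separating the contributions that come from x directly and those that come through y:
  without y':      4x^3y^3
  multiplying y':  3x^4y^2

so (4x^3y^3) + (3x^4y^2)·y' = 0, and therefore
  dy/dx = -(4x^3y^3)/(3x^4y^2) = -4y/(3x)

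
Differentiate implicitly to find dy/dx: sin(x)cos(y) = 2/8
Take d/dx of both sides. Since y is implicitly a function of x, the chain rule attaches a y' = dy/dx factor whenever we differentiate through y.

Set F(x, y) = (left side) − (right side), so the curve is F = 0. Differentiating each term of F:
  d/dx[sin(x)·cos(y)] = -y'·sin(x)·sin(y) + cos(x)·cos(y)
  d/dx[-1/4] = 0

Collecting, the y'-free part is the partial derivative in x and the y' coefficient is the partial derivative in y:
  ∂F/∂x = cos(x)·cos(y)
  ∂F/∂y = -sin(x)·sin(y)

so d/dx[F(x, y(x))] = ∂F/∂x + (∂F/∂y)·y' = 0. Rearranging,
  dy/dx = -(∂F/∂x)/(∂F/∂y) = -(cos(x)·cos(y))/(-sin(x)·sin(y)) = 1/(tan(x)·tan(y))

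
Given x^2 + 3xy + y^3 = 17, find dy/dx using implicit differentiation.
Take d/dx of both sides. Since y is implicitly a function of x, the chain rule attaches a y' = dy/dx factor whenever we differentiate through y.

Set F(x, y) = (left side) − (right side), so the curve is F = 0. Differentiating each term of F:
  d/dx[x^2] = 2x
  d/dx[3xy] = 3x·y' + 3y
  d/dx[y^3] = 3y^2·y'
  d/dx[-17] = 0

Collecting, the y'-free part is the partial derivative in x and the y' coefficient is the partial derivative in y:
  ∂F/∂x = 2x + 3y
  ∂F/∂y = 3x + 3y^2

so d/dx[F(x, y(x))] = ∂F/∂x + (∂F/∂y)·y' = 0. Rearranging,
  dy/dx = -(∂F/∂x)/(∂F/∂y) = -(2x + 3y)/(3x + 3y^2) = (-2x/3 - y)/(x + y^2)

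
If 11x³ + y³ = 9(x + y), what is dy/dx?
Differentiate the relation implicitly: treat y = y(x) and apply the chain rule, so every y-derivative picks up a y' = dy/dx factor.

With everything moved to the left-hand side, differentiate term by term:
  d/dx[11x^3] = 33x^2
  d/dx[-9x] = -9
  d/dx[y^3] = 3y^2·y'
  d/dx[-9y] = -9·y'

Separating the contributions that come from x directly and those that come through y:
  without y':      33x^2 - 9
  multiplying y':  3y^2 - 9

so (33x^2 - 9) + (3y^2 - 9)·y' = 0, and therefore
  dy/dx = -(33x^2 - 9)/(3y^2 - 9) = (3 - 11x^2)/(y^2 - 3)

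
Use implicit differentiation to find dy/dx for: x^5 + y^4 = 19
Differentiate both sides with respect to x, treating y as y(x). By the chain rule, any term containing y contributes a factor of y' = dy/dx when we differentiate it.

Move every term to one side and write the relation as F(x, y) = 0. Term by term,
  d/dx[x^5] = 5x^4
  d/dx[y^4] = 4y^3·y'
  d/dx[-19] = 0

The pieces without y' make up ∂F/∂x and the coefficient of y' is ∂F/∂y:
  ∂F/∂x = 5x^4,
  ∂F/∂y = 4y^3.

Since d/dx[F] = ∂F/∂x + (∂F/∂y)·y' = 0, solve for y':
  (∂F/∂y)·y' = -∂F/∂x
  dy/dx = -(∂F/∂x)/(∂F/∂y) = -(5x^4)/(4y^3) = -5x^4/(4y^3)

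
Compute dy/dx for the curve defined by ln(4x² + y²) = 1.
Take d/dx of both sides. Since y is implicitly a function of x, the chain rule attaches a y' = dy/dx factor whenever we differentiate through y.

Set F(x, y) = (left side) − (right side), so the curve is F = 0. Differentiating each term of F:
  d/dx[ln(4x^2 + y^2)] = (8x + 2y·y')/(4x^2 + y^2)
  d/dx[-1] = 0

Collecting, the y'-free part is the partial derivative in x and the y' coefficient is the partial derivative in y:
  ∂F/∂x = 8x/(4x^2 + y^2)
  ∂F/∂y = 2y/(4x^2 + y^2)

so d/dx[F(x, y(x))] = ∂F/∂x + (∂F/∂y)·y' = 0. Rearranging,
  dy/dx = -(∂F/∂x)/(∂F/∂y) = -(8x/(4x^2 + y^2))/(2y/(4x^2 + y^2)) = -4x/y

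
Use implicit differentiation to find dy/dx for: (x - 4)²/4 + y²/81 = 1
Differentiate both sides with respect to x, treating y as y(x). By the chain rule, any term containing y contributes a factor of y' = dy/dx when we differentiate it.

Move every term to one side and write the relation as F(x, y) = 0. Term by term,
  d/dx[y^2/81] = 2y·y'/81
  d/dx[(x - 4)^2/4] = x/2 - 2
  d/dx[-1] = 0

The pieces without y' make up ∂F/∂x and the coefficient of y' is ∂F/∂y:
  ∂F/∂x = x/2 - 2,
  ∂F/∂y = 2y/81.

Since d/dx[F] = ∂F/∂x + (∂F/∂y)·y' = 0, solve for y':
  (∂F/∂y)·y' = -∂F/∂x
  dy/dx = -(∂F/∂x)/(∂F/∂y) = -(x/2 - 2)/(2y/81)
        = -((x - 4)/2)/(2y/81) = 81(4 - x)/(4y)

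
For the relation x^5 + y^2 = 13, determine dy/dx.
Differentiate the relation implicitly: treat y = y(x) and apply the chain rule, so every y-derivative picks up a y' = dy/dx factor.

With everything moved to the left-hand side, differentiate term by term:
  d/dx[x^5] = 5x^4
  d/dx[y^2] = 2y·y'
  d/dx[-13] = 0

Separating the contributions that come from x directly and those that come through y:
  without y':      5x^4
  multiplying y':  2y

so (5x^4) + (2y)·y' = 0, and therefore
  dy/dx = -(5x^4)/(2y) = -5x^4/(2y)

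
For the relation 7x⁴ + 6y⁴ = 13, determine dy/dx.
Apply d/dx to both sides, remembering that y depends on x. Each occurrence of y therefore brings in a y' = dy/dx via the chain rule.

With F(x, y) equal to the left-hand side minus the right, differentiate F term by term:
  d/dx[7x^4] = 28x^3
  d/dx[6y^4] = 24y^3·y'
  d/dx[-13] = 0
Adding these up, d/dx[F] = 0 becomes
  (28x^3) + (24y^3)·y' = 0,
so isolating y',
  dy/dx = -(28x^3)/(24y^3) = -7x^3/(6y^3)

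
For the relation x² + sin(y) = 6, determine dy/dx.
Differentiate the relation implicitly: treat y = y(x) and apply the chain rule, so every y-derivative picks up a y' = dy/dx factor.

With everything moved to the left-hand side, differentiate term by term:
  d/dx[x^2] = 2x
  d/dx[sin(y)] = y'·cos(y)
  d/dx[-6] = 0

Separating the contributions that come from x directly and those that come through y:
  without y':      2x
  multiplying y':  cos(y)

so (2x) + (cos(y))·y' = 0, and therefore
  dy/dx = -(2x)/(cos(y)) = -2x/cos(y)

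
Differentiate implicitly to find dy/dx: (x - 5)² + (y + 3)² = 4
Differentiate the relation implicitly: treat y = y(x) and apply the chain rule, so every y-derivative picks up a y' = dy/dx factor.

With everything moved to the left-hand side, differentiate term by term:
  d/dx[(x - 5)^2] = 2x - 10
  d/dx[(y + 3)^2] = 2·y'(y + 3)
  d/dx[-4] = 0

Separating the contributions that come from x directly and those that come through y:
  without y':      2x - 10
  multiplying y':  2y + 6

so (2x - 10) + (2y + 6)·y' = 0, and therefore
  dy/dx = -(2x - 10)/(2y + 6) = (5 - x)/(y + 3)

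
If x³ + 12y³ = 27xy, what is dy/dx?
Apply d/dx to both sides, remembering that y depends on x. Each occurrence of y therefore brings in a y' = dy/dx via the chain rule.

With F(x, y) equal to the left-hand side minus the right, differentiate F term by term:
  d/dx[x^3] = 3x^2
  d/dx[-27xy] = -27x·y' - 27y
  d/dx[12y^3] = 36y^2·y'
Adding these up, d/dx[F] = 0 becomes
  (3x^2 - 27y) + (-27x + 36y^2)·y' = 0,
so isolating y',
  dy/dx = -(3x^2 - 27y)/(-27x + 36y^2) = (x^2 - 9y)/(3(3x - 4y^2))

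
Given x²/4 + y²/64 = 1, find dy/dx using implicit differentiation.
Differentiate the relation implicitly: treat y = y(x) and apply the chain rule, so every y-derivative picks up a y' = dy/dx factor.

With everything moved to the left-hand side, differentiate term by term:
  d/dx[x^2/4] = x/2
  d/dx[y^2/64] = y·y'/32
  d/dx[-1] = 0

Separating the contributions that come from x directly and those that come through y:
  without y':      x/2
  multiplying y':  y/32

so (x/2) + (y/32)·y' = 0, and therefore
  dy/dx = -(x/2)/(y/32) = -16x/y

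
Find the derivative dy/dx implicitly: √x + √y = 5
Apply d/dx to both sides, remembering that y depends on x. Each occurrence of y therefore brings in a y' = dy/dx via the chain rule.

With F(x, y) equal to the left-hand side minus the right, differentiate F term by term:
  d/dx[√(x)] = 1/(2√(x))
  d/dx[√(y)] = y'/(2√(y))
  d/dx[-5] = 0
Adding these up, d/dx[F] = 0 becomes
  (1/(2√(x))) + (1/(2√(y)))·y' = 0,
so isolating y',
  dy/dx = -(1/(2√(x)))/(1/(2√(y))) = -√(y)/√(x)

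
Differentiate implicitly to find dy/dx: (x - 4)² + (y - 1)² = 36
Take d/dx of both sides. Since y is implicitly a function of x, the chain rule attaches a y' = dy/dx factor whenever we differentiate through y.

Set F(x, y) = (left side) − (right side), so the curve is F = 0. Differentiating each term of F:
  d/dx[(x - 4)^2] = 2x - 8
  d/dx[(y - 1)^2] = 2·y'(y - 1)
  d/dx[-36] = 0

Collecting, the y'-free part is the partial derivative in x and the y' coefficient is the partial derivative in y:
  ∂F/∂x = 2x - 8
  ∂F/∂y = 2y - 2

so d/dx[F(x, y(x))] = ∂F/∂x + (∂F/∂y)·y' = 0. Rearranging,
  dy/dx = -(∂F/∂x)/(∂F/∂y) = -(2x - 8)/(2y - 2) = (4 - x)/(y - 1)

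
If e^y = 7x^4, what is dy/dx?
Take d/dx of both sides. Since y is implicitly a function of x, the chain rule attaches a y' = dy/dx factor whenever we differentiate through y.

Set F(x, y) = (left side) − (right side), so the curve is F = 0. Differentiating each term of F:
  d/dx[-7x^4] = -28x^3
  d/dx[e^(y)] = y'·e^(y)

Collecting, the y'-free part is the partial derivative in x and the y' coefficient is the partial derivative in y:
  ∂F/∂x = -28x^3
  ∂F/∂y = e^(y)

so d/dx[F(x, y(x))] = ∂F/∂x + (∂F/∂y)·y' = 0. Rearranging,
  dy/dx = -(∂F/∂x)/(∂F/∂y) = -(-28x^3)/(e^(y)) = 28x^3e^(-y)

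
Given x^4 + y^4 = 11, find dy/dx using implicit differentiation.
Differentiate both sides with respect to x, treating y as y(x). By the chain rule, any term containing y contributes a factor of y' = dy/dx when we differentiate it.

Move every term to one side and write the relation as F(x, y) = 0. Term by term,
  d/dx[x^4] = 4x^3
  d/dx[y^4] = 4y^3·y'
  d/dx[-11] = 0

The pieces without y' make up ∂F/∂x and the coefficient of y' is ∂F/∂y:
  ∂F/∂x = 4x^3,
  ∂F/∂y = 4y^3.

Since d/dx[F] = ∂F/∂x + (∂F/∂y)·y' = 0, solve for y':
  (∂F/∂y)·y' = -∂F/∂x
  dy/dx = -(∂F/∂x)/(∂F/∂y) = -(4x^3)/(4y^3) = -x^3/y^3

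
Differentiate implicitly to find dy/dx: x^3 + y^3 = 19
Differentiate both sides with respect to x, treating y as y(x). By the chain rule, any term containing y contributes a factor of y' = dy/dx when we differentiate it.

Move every term to one side and write the relation as F(x, y) = 0. Term by term,
  d/dx[x^3] = 3x^2
  d/dx[y^3] = 3y^2·y'
  d/dx[-19] = 0

The pieces without y' make up ∂F/∂x and the coefficient of y' is ∂F/∂y:
  ∂F/∂x = 3x^2,
  ∂F/∂y = 3y^2.

Since d/dx[F] = ∂F/∂x + (∂F/∂y)·y' = 0, solve for y':
  (∂F/∂y)·y' = -∂F/∂x
  dy/dx = -(∂F/∂x)/(∂F/∂y) = -(3x^2)/(3y^2) = -x^2/y^2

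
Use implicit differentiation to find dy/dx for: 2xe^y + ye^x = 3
Apply d/dx to both sides, remembering that y depends on x. Each occurrence of y therefore brings in a y' = dy/dx via the chain rule.

With F(x, y) equal to the left-hand side minus the right, differentiate F term by term:
  d/dx[2x·e^(y)] = 2x·y'·e^(y) + 2e^(y)
  d/dx[y·e^(x)] = y·e^(x) + y'·e^(x)
  d/dx[-3] = 0
Adding these up, d/dx[F] = 0 becomes
  (y·e^(x) + 2e^(y)) + (2x·e^(y) + e^(x))·y' = 0,
so isolating y',
  dy/dx = -(y·e^(x) + 2e^(y))/(2x·e^(y) + e^(x)) = (-y·e^(x) - 2e^(y))/(2x·e^(y) + e^(x))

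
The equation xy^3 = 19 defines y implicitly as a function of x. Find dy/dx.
Differentiate both sides with respect to x, treating y as y(x). By the chain rule, any term containing y contributes a factor of y' = dy/dx when we differentiate it.

Move every term to one side and write the relation as F(x, y) = 0. Term by term,
  d/dx[xy^3] = 3xy^2·y' + y^3
  d/dx[-19] = 0

The pieces without y' make up ∂F/∂x and the coefficient of y' is ∂F/∂y:
  ∂F/∂x = y^3,
  ∂F/∂y = 3xy^2.

Since d/dx[F] = ∂F/∂x + (∂F/∂y)·y' = 0, solve for y':
  (∂F/∂y)·y' = -∂F/∂x
  dy/dx = -(∂F/∂x)/(∂F/∂y) = -(y^3)/(3xy^2) = -y/(3x)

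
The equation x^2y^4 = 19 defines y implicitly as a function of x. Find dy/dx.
Apply d/dx to both sides, remembering that y depends on x. Each occurrence of y therefore brings in a y' = dy/dx via the chain rule.

With F(x, y) equal to the left-hand side minus the right, differentiate F term by term:
  d/dx[x^2y^4] = 4x^2y^3·y' + 2xy^4
  d/dx[-19] = 0
Adding these up, d/dx[F] = 0 becomes
  (2xy^4) + (4x^2y^3)·y' = 0,
so isolating y',
  dy/dx = -(2xy^4)/(4x^2y^3) = -y/(2x)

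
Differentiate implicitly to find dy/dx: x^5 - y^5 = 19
Take d/dx of both sides. Since y is implicitly a function of x, the chain rule attaches a y' = dy/dx factor whenever we differentiate through y.

Set F(x, y) = (left side) − (right side), so the curve is F = 0. Differentiating each term of F:
  d/dx[x^5] = 5x^4
  d/dx[-y^5] = -5y^4·y'
  d/dx[-19] = 0

Collecting, the y'-free part is the partial derivative in x and the y' coefficient is the partial derivative in y:
  ∂F/∂x = 5x^4
  ∂F/∂y = -5y^4

so d/dx[F(x, y(x))] = ∂F/∂x + (∂F/∂y)·y' = 0. Rearranging,
  dy/dx = -(∂F/∂x)/(∂F/∂y) = -(5x^4)/(-5y^4) = x^4/y^4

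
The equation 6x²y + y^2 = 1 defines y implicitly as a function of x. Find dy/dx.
Differentiate the relation implicitly: treat y = y(x) and apply the chain rule, so every y-derivative picks up a y' = dy/dx factor.

With everything moved to the left-hand side, differentiate term by term:
  d/dx[6x^2y] = 6x^2·y' + 12xy
  d/dx[y^2] = 2y·y'
  d/dx[-1] = 0

Separating the contributions that come from x directly and those that come through y:
  without y':      12xy
  multiplying y':  6x^2 + 2y

so (12xy) + (6x^2 + 2y)·y' = 0, and therefore
  dy/dx = -(12xy)/(6x^2 + 2y) = -6xy/(3x^2 + y)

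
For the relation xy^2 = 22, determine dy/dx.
Differentiate both sides with respect to x, treating y as y(x). By the chain rule, any term containing y contributes a factor of y' = dy/dx when we differentiate it.

Move every term to one side and write the relation as F(x, y) = 0. Term by term,
  d/dx[xy^2] = 2xy·y' + y^2
  d/dx[-22] = 0

The pieces without y' make up ∂F/∂x and the coefficient of y' is ∂F/∂y:
  ∂F/∂x = y^2,
  ∂F/∂y = 2xy.

Since d/dx[F] = ∂F/∂x + (∂F/∂y)·y' = 0, solve for y':
  (∂F/∂y)·y' = -∂F/∂x
  dy/dx = -(∂F/∂x)/(∂F/∂y) = -(y^2)/(2xy) = -y/(2x)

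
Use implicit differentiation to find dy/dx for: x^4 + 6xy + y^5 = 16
Take d/dx of both sides. Since y is implicitly a function of x, the chain rule attaches a y' = dy/dx factor whenever we differentiate through y.

Set F(x, y) = (left side) − (right side), so the curve is F = 0. Differentiating each term of F:
  d/dx[x^4] = 4x^3
  d/dx[6xy] = 6x·y' + 6y
  d/dx[y^5] = 5y^4·y'
  d/dx[-16] = 0

Collecting, the y'-free part is the partial derivative in x and the y' coefficient is the partial derivative in y:
  ∂F/∂x = 4x^3 + 6y
  ∂F/∂y = 6x + 5y^4

so d/dx[F(x, y(x))] = ∂F/∂x + (∂F/∂y)·y' = 0. Rearranging,
  dy/dx = -(∂F/∂x)/(∂F/∂y) = -(4x^3 + 6y)/(6x + 5y^4) = 2(-2x^3 - 3y)/(6x + 5y^4)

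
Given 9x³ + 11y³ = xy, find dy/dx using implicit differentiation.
Apply d/dx to both sides, remembering that y depends on x. Each occurrence of y therefore brings in a y' = dy/dx via the chain rule.

With F(x, y) equal to the left-hand side minus the right, differentiate F term by term:
  d/dx[9x^3] = 27x^2
  d/dx[-xy] = -x·y' - y
  d/dx[11y^3] = 33y^2·y'
Adding these up, d/dx[F] = 0 becomes
  (27x^2 - y) + (-x + 33y^2)·y' = 0,
so isolating y',
  dy/dx = -(27x^2 - y)/(-x + 33y^2) = (27x^2 - y)/(x - 33y^2)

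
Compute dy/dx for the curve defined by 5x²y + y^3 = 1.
Differentiate the relation implicitly: treat y = y(x) and apply the chain rule, so every y-derivative picks up a y' = dy/dx factor.

With everything moved to the left-hand side, differentiate term by term:
  d/dx[5x^2y] = 5x^2·y' + 10xy
  d/dx[y^3] = 3y^2·y'
  d/dx[-1] = 0

Separating the contributions that come from x directly and those that come through y:
  without y':      10xy
  multiplying y':  5x^2 + 3y^2

so (10xy) + (5x^2 + 3y^2)·y' = 0, and therefore
  dy/dx = -(10xy)/(5x^2 + 3y^2) = -10xy/(5x^2 + 3y^2)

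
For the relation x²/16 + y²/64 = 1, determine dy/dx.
Apply d/dx to both sides, remembering that y depends on x. Each occurrence of y therefore brings in a y' = dy/dx via the chain rule.

With F(x, y) equal to the left-hand side minus the right, differentiate F term by term:
  d/dx[x^2/16] = x/8
  d/dx[y^2/64] = y·y'/32
  d/dx[-1] = 0
Adding these up, d/dx[F] = 0 becomes
  (x/8) + (y/32)·y' = 0,
so isolating y',
  dy/dx = -(x/8)/(y/32) = -4x/y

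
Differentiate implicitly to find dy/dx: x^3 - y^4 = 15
Apply d/dx to both sides, remembering that y depends on x. Each occurrence of y therefore brings in a y' = dy/dx via the chain rule.

With F(x, y) equal to the left-hand side minus the right, differentiate F term by term:
  d/dx[x^3] = 3x^2
  d/dx[-y^4] = -4y^3·y'
  d/dx[-15] = 0
Adding these up, d/dx[F] = 0 becomes
  (3x^2) + (-4y^3)·y' = 0,
so isolating y',
  dy/dx = -(3x^2)/(-4y^3) = 3x^2/(4y^3)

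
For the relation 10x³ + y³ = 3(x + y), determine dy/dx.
Differentiate the relation implicitly: treat y = y(x) and apply the chain rule, so every y-derivative picks up a y' = dy/dx factor.

With everything moved to the left-hand side, differentiate term by term:
  d/dx[10x^3] = 30x^2
  d/dx[-3x] = -3
  d/dx[y^3] = 3y^2·y'
  d/dx[-3y] = -3·y'

Separating the contributions that come from x directly and those that come through y:
  without y':      30x^2 - 3
  multiplying y':  3y^2 - 3

so (30x^2 - 3) + (3y^2 - 3)·y' = 0, and therefore
  dy/dx = -(30x^2 - 3)/(3y^2 - 3) = (1 - 10x^2)/(y^2 - 1)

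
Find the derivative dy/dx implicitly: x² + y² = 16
Differentiate the relation implicitly: treat y = y(x) and apply the chain rule, so every y-derivative picks up a y' = dy/dx factor.

With everything moved to the left-hand side, differentiate term by term:
  d/dx[x^2] = 2x
  d/dx[y^2] = 2y·y'
  d/dx[-16] = 0

Separating the contributions that come from x directly and those that come through y:
  without y':      2x
  multiplying y':  2y

so (2x) + (2y)·y' = 0, and therefore
  dy/dx = -(2x)/(2y) = -x/y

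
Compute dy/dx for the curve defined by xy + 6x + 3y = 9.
Differentiate both sides with respect to x, treating y as y(x). By the chain rule, any term containing y contributes a factor of y' = dy/dx when we differentiate it.

Move every term to one side and write the relation as F(x, y) = 0. Term by term,
  d/dx[xy] = x·y' + y
  d/dx[6x] = 6
  d/dx[3y] = 3·y'
  d/dx[-9] = 0

The pieces without y' make up ∂F/∂x and the coefficient of y' is ∂F/∂y:
  ∂F/∂x = y + 6,
  ∂F/∂y = x + 3.

Since d/dx[F] = ∂F/∂x + (∂F/∂y)·y' = 0, solve for y':
  (∂F/∂y)·y' = -∂F/∂x
  dy/dx = -(∂F/∂x)/(∂F/∂y) = -(y + 6)/(x + 3) = (-y - 6)/(x + 3)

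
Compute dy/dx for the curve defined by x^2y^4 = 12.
Apply d/dx to both sides, remembering that y depends on x. Each occurrence of y therefore brings in a y' = dy/dx via the chain rule.

With F(x, y) equal to the left-hand side minus the right, differentiate F term by term:
  d/dx[x^2y^4] = 4x^2y^3·y' + 2xy^4
  d/dx[-12] = 0
Adding these up, d/dx[F] = 0 becomes
  (2xy^4) + (4x^2y^3)·y' = 0,
so isolating y',
  dy/dx = -(2xy^4)/(4x^2y^3) = -y/(2x)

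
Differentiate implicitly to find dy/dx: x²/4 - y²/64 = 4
Differentiate both sides with respect to x, treating y as y(x). By the chain rule, any term containing y contributes a factor of y' = dy/dx when we differentiate it.

Move every term to one side and write the relation as F(x, y) = 0. Term by term,
  d/dx[x^2/4] = x/2
  d/dx[-y^2/64] = -y·y'/32
  d/dx[-4] = 0

The pieces without y' make up ∂F/∂x and the coefficient of y' is ∂F/∂y:
  ∂F/∂x = x/2,
  ∂F/∂y = -y/32.

Since d/dx[F] = ∂F/∂x + (∂F/∂y)·y' = 0, solve for y':
  (∂F/∂y)·y' = -∂F/∂x
  dy/dx = -(∂F/∂x)/(∂F/∂y) = -(x/2)/(-y/32) = 16x/y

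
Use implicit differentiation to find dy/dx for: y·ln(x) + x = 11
Differentiate the relation implicitly: treat y = y(x) and apply the chain rule, so every y-derivative picks up a y' = dy/dx factor.

With everything moved to the left-hand side, differentiate term by term:
  d/dx[x] = 1
  d/dx[y·ln(x)] = y'·ln(x) + y/x
  d/dx[-11] = 0

Separating the contributions that come from x directly and those that come through y:
  without y':      1 + y/x
  multiplying y':  ln(x)

so (1 + y/x) + (ln(x))·y' = 0, and therefore
  dy/dx = -(1 + y/x)/(ln(x))
        = -((x + y)/x)/(ln(x)) = (-x - y)/(x·ln(x))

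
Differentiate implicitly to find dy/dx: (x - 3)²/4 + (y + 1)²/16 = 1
Apply d/dx to both sides, remembering that y depends on x. Each occurrence of y therefore brings in a y' = dy/dx via the chain rule.

With F(x, y) equal to the left-hand side minus the right, differentiate F term by term:
  d/dx[(x - 3)^2/4] = x/2 - 3/2
  d/dx[(y + 1)^2/16] = y'(y + 1)/8
  d/dx[-1] = 0
Adding these up, d/dx[F] = 0 becomes
  (x/2 - 3/2) + (y/8 + 1/8)·y' = 0,
so isolating y',
  dy/dx = -(x/2 - 3/2)/(y/8 + 1/8)
        = -((x - 3)/2)/((y + 1)/8) = 4(3 - x)/(y + 1)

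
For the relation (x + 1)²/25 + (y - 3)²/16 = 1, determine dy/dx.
Apply d/dx to both sides, remembering that y depends on x. Each occurrence of y therefore brings in a y' = dy/dx via the chain rule.

With F(x, y) equal to the left-hand side minus the right, differentiate F term by term:
  d/dx[(x + 1)^2/25] = 2x/25 + 2/25
  d/dx[(y - 3)^2/16] = y'(y - 3)/8
  d/dx[-1] = 0
Adding these up, d/dx[F] = 0 becomes
  (2x/25 + 2/25) + (y/8 - 3/8)·y' = 0,
so isolating y',
  dy/dx = -(2x/25 + 2/25)/(y/8 - 3/8)
        = -(2(x + 1)/25)/((y - 3)/8) = 16(-x - 1)/(25(y - 3))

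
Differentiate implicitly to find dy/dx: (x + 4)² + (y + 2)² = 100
Differentiate the relation implicitly: treat y = y(x) and apply the chain rule, so every y-derivative picks up a y' = dy/dx factor.

With everything moved to the left-hand side, differentiate term by term:
  d/dx[(x + 4)^2] = 2x + 8
  d/dx[(y + 2)^2] = 2·y'(y + 2)
  d/dx[-100] = 0

Separating the contributions that come from x directly and those that come through y:
  without y':      2x + 8
  multiplying y':  2y + 4

so (2x + 8) + (2y + 4)·y' = 0, and therefore
  dy/dx = -(2x + 8)/(2y + 4) = (-x - 4)/(y + 2)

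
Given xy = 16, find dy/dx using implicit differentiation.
Apply d/dx to both sides, remembering that y depends on x. Each occurrence of y therefore brings in a y' = dy/dx via the chain rule.

With F(x, y) equal to the left-hand side minus the right, differentiate F term by term:
  d/dx[xy] = x·y' + y
  d/dx[-16] = 0
Adding these up, d/dx[F] = 0 becomes
  (y) + (x)·y' = 0,
so isolating y',
  dy/dx = -(y)/(x) = -y/x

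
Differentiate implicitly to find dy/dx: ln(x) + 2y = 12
Take d/dx of both sides. Since y is implicitly a function of x, the chain rule attaches a y' = dy/dx factor whenever we differentiate through y.

Set F(x, y) = (left side) − (right side), so the curve is F = 0. Differentiating each term of F:
  d/dx[2y] = 2·y'
  d/dx[ln(x)] = 1/x
  d/dx[-12] = 0

Collecting, the y'-free part is the partial derivative in x and the y' coefficient is the partial derivative in y:
  ∂F/∂x = 1/x
  ∂F/∂y = 2

so d/dx[F(x, y(x))] = ∂F/∂x + (∂F/∂y)·y' = 0. Rearranging,
  dy/dx = -(∂F/∂x)/(∂F/∂y) = -(1/x)/(2) = -1/(2x)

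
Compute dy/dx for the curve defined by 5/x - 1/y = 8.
Apply d/dx to both sides, remembering that y depends on x. Each occurrence of y therefore brings in a y' = dy/dx via the chain rule.

With F(x, y) equal to the left-hand side minus the right, differentiate F term by term:
  d/dx[-1/y] = y'/y^2
  d/dx[5/x] = -5/x^2
  d/dx[-8] = 0
Adding these up, d/dx[F] = 0 becomes
  (-5/x^2) + (y^(-2))·y' = 0,
so isolating y',
  dy/dx = -(-5/x^2)/(y^(-2)) = 5y^2/x^2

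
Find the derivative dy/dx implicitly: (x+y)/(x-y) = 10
Differentiate both sides with respect to x, treating y as y(x). By the chain rule, any term containing y contributes a factor of y' = dy/dx when we differentiate it.

Move every term to one side and write the relation as F(x, y) = 0. Term by term,
  d/dx[(x + y)/(x - y)] = (y' + 1)/(x - y) + (x + y)(y' - 1)/(x - y)^2
  d/dx[-10] = 0

The pieces without y' make up ∂F/∂x and the coefficient of y' is ∂F/∂y:
  ∂F/∂x = 1/(x - y) - (x + y)/(x - y)^2,
  ∂F/∂y = 1/(x - y) + (x + y)/(x - y)^2.

Since d/dx[F] = ∂F/∂x + (∂F/∂y)·y' = 0, solve for y':
  (∂F/∂y)·y' = -∂F/∂x
  dy/dx = -(∂F/∂x)/(∂F/∂y) = -(1/(x - y) - (x + y)/(x - y)^2)/(1/(x - y) + (x + y)/(x - y)^2)
        = -(-2y/(x - y)^2)/(2x/(x - y)^2) = y/x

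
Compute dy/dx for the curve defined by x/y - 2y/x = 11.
Take d/dx of both sides. Since y is implicitly a function of x, the chain rule attaches a y' = dy/dx factor whenever we differentiate through y.

Set F(x, y) = (left side) − (right side), so the curve is F = 0. Differentiating each term of F:
  d/dx[x/y] = -x·y'/y^2 + 1/y
  d/dx[-2y/x] = -2·y'/x + 2y/x^2
  d/dx[-11] = 0

Collecting, the y'-free part is the partial derivative in x and the y' coefficient is the partial derivative in y:
  ∂F/∂x = 1/y + 2y/x^2
  ∂F/∂y = -x/y^2 - 2/x

so d/dx[F(x, y(x))] = ∂F/∂x + (∂F/∂y)·y' = 0. Rearranging,
  dy/dx = -(∂F/∂x)/(∂F/∂y) = -(1/y + 2y/x^2)/(-x/y^2 - 2/x)
        = -((x^2 + 2y^2)/(x^2y))/(-(x^2 + 2y^2)/(xy^2)) = y/x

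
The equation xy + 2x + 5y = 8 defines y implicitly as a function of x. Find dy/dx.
Differentiate the relation implicitly: treat y = y(x) and apply the chain rule, so every y-derivative picks up a y' = dy/dx factor.

With everything moved to the left-hand side, differentiate term by term:
  d/dx[xy] = x·y' + y
  d/dx[2x] = 2
  d/dx[5y] = 5·y'
  d/dx[-8] = 0

Separating the contributions that come from x directly and those that come through y:
  without y':      y + 2
  multiplying y':  x + 5

so (y + 2) + (x + 5)·y' = 0, and therefore
  dy/dx = -(y + 2)/(x + 5) = (-y - 2)/(x + 5)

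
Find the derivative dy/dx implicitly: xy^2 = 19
Differentiate both sides with respect to x, treating y as y(x). By the chain rule, any term containing y contributes a factor of y' = dy/dx when we differentiate it.

Move every term to one side and write the relation as F(x, y) = 0. Term by term,
  d/dx[xy^2] = 2xy·y' + y^2
  d/dx[-19] = 0

The pieces without y' make up ∂F/∂x and the coefficient of y' is ∂F/∂y:
  ∂F/∂x = y^2,
  ∂F/∂y = 2xy.

Since d/dx[F] = ∂F/∂x + (∂F/∂y)·y' = 0, solve for y':
  (∂F/∂y)·y' = -∂F/∂x
  dy/dx = -(∂F/∂x)/(∂F/∂y) = -(y^2)/(2xy) = -y/(2x)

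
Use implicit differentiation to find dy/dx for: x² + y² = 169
Differentiate the relation implicitly: treat y = y(x) and apply the chain rule, so every y-derivative picks up a y' = dy/dx factor.

With everything moved to the left-hand side, differentiate term by term:
  d/dx[x^2] = 2x
  d/dx[y^2] = 2y·y'
  d/dx[-169] = 0

Separating the contributions that come from x directly and those that come through y:
  without y':      2x
  multiplying y':  2y

so (2x) + (2y)·y' = 0, and therefore
  dy/dx = -(2x)/(2y) = -x/y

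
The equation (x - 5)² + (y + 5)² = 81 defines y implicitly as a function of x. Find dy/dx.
Differentiate the relation implicitly: treat y = y(x) and apply the chain rule, so every y-derivative picks up a y' = dy/dx factor.

With everything moved to the left-hand side, differentiate term by term:
  d/dx[(x - 5)^2] = 2x - 10
  d/dx[(y + 5)^2] = 2·y'(y + 5)
  d/dx[-81] = 0

Separating the contributions that come from x directly and those that come through y:
  without y':      2x - 10
  multiplying y':  2y + 10

so (2x - 10) + (2y + 10)·y' = 0, and therefore
  dy/dx = -(2x - 10)/(2y + 10) = (5 - x)/(y + 5)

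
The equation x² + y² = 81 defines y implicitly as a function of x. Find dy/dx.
Take d/dx of both sides. Since y is implicitly a function of x, the chain rule attaches a y' = dy/dx factor whenever we differentiate through y.

Set F(x, y) = (left side) − (right side), so the curve is F = 0. Differentiating each term of F:
  d/dx[x^2] = 2x
  d/dx[y^2] = 2y·y'
  d/dx[-81] = 0

Collecting, the y'-free part is the partial derivative in x and the y' coefficient is the partial derivative in y:
  ∂F/∂x = 2x
  ∂F/∂y = 2y

so d/dx[F(x, y(x))] = ∂F/∂x + (∂F/∂y)·y' = 0. Rearranging,
  dy/dx = -(∂F/∂x)/(∂F/∂y) = -(2x)/(2y) = -x/y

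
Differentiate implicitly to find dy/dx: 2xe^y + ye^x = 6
Take d/dx of both sides. Since y is implicitly a function of x, the chain rule attaches a y' = dy/dx factor whenever we differentiate through y.

Set F(x, y) = (left side) − (right side), so the curve is F = 0. Differentiating each term of F:
  d/dx[2x·e^(y)] = 2x·y'·e^(y) + 2e^(y)
  d/dx[y·e^(x)] = y·e^(x) + y'·e^(x)
  d/dx[-6] = 0

Collecting, the y'-free part is the partial derivative in x and the y' coefficient is the partial derivative in y:
  ∂F/∂x = y·e^(x) + 2e^(y)
  ∂F/∂y = 2x·e^(y) + e^(x)

so d/dx[F(x, y(x))] = ∂F/∂x + (∂F/∂y)·y' = 0. Rearranging,
  dy/dx = -(∂F/∂x)/(∂F/∂y) = -(y·e^(x) + 2e^(y))/(2x·e^(y) + e^(x)) = (-y·e^(x) - 2e^(y))/(2x·e^(y) + e^(x))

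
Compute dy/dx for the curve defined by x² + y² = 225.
Take d/dx of both sides. Since y is implicitly a function of x, the chain rule attaches a y' = dy/dx factor whenever we differentiate through y.

Set F(x, y) = (left side) − (right side), so the curve is F = 0. Differentiating each term of F:
  d/dx[x^2] = 2x
  d/dx[y^2] = 2y·y'
  d/dx[-225] = 0

Collecting, the y'-free part is the partial derivative in x and the y' coefficient is the partial derivative in y:
  ∂F/∂x = 2x
  ∂F/∂y = 2y

so d/dx[F(x, y(x))] = ∂F/∂x + (∂F/∂y)·y' = 0. Rearranging,
  dy/dx = -(∂F/∂x)/(∂F/∂y) = -(2x)/(2y) = -x/y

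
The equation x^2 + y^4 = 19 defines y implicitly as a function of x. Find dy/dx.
Take d/dx of both sides. Since y is implicitly a function of x, the chain rule attaches a y' = dy/dx factor whenever we differentiate through y.

Set F(x, y) = (left side) − (right side), so the curve is F = 0. Differentiating each term of F:
  d/dx[x^2] = 2x
  d/dx[y^4] = 4y^3·y'
  d/dx[-19] = 0

Collecting, the y'-free part is the partial derivative in x and the y' coefficient is the partial derivative in y:
  ∂F/∂x = 2x
  ∂F/∂y = 4y^3

so d/dx[F(x, y(x))] = ∂F/∂x + (∂F/∂y)·y' = 0. Rearranging,
  dy/dx = -(∂F/∂x)/(∂F/∂y) = -(2x)/(4y^3) = -x/(2y^3)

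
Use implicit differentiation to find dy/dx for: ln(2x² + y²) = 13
Take d/dx of both sides. Since y is implicitly a function of x, the chain rule attaches a y' = dy/dx factor whenever we differentiate through y.

Set F(x, y) = (left side) − (right side), so the curve is F = 0. Differentiating each term of F:
  d/dx[ln(2x^2 + y^2)] = (4x + 2y·y')/(2x^2 + y^2)
  d/dx[-13] = 0

Collecting, the y'-free part is the partial derivative in x and the y' coefficient is the partial derivative in y:
  ∂F/∂x = 4x/(2x^2 + y^2)
  ∂F/∂y = 2y/(2x^2 + y^2)

so d/dx[F(x, y(x))] = ∂F/∂x + (∂F/∂y)·y' = 0. Rearranging,
  dy/dx = -(∂F/∂x)/(∂F/∂y) = -(4x/(2x^2 + y^2))/(2y/(2x^2 + y^2)) = -2x/y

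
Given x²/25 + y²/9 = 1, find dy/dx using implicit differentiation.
Take d/dx of both sides. Since y is implicitly a function of x, the chain rule attaches a y' = dy/dx factor whenever we differentiate through y.

Set F(x, y) = (left side) − (right side), so the curve is F = 0. Differentiating each term of F:
  d/dx[x^2/25] = 2x/25
  d/dx[y^2/9] = 2y·y'/9
  d/dx[-1] = 0

Collecting, the y'-free part is the partial derivative in x and the y' coefficient is the partial derivative in y:
  ∂F/∂x = 2x/25
  ∂F/∂y = 2y/9

so d/dx[F(x, y(x))] = ∂F/∂x + (∂F/∂y)·y' = 0. Rearranging,
  dy/dx = -(∂F/∂x)/(∂F/∂y) = -(2x/25)/(2y/9) = -9x/(25y)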